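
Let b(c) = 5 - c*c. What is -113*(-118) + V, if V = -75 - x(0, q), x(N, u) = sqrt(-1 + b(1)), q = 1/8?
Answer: 13259 - sqrt(3) ≈ 13257.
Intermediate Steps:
b(c) = 5 - c**2
q = 1/8 ≈ 0.12500
x(N, u) = sqrt(3) (x(N, u) = sqrt(-1 + (5 - 1*1**2)) = sqrt(-1 + (5 - 1*1)) = sqrt(-1 + (5 - 1)) = sqrt(-1 + 4) = sqrt(3))
V = -75 - sqrt(3) ≈ -76.732
-113*(-118) + V = -113*(-118) + (-75 - sqrt(3)) = 13334 + (-75 - sqrt(3)) = 13259 - sqrt(3)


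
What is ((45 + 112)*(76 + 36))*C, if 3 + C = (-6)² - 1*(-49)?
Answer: 1441888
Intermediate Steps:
C = 82 (C = -3 + ((-6)² - 1*(-49)) = -3 + (36 + 49) = -3 + 85 = 82)
((45 + 112)*(76 + 36))*C = ((45 + 112)*(76 + 36))*82 = (157*112)*82 = 17584*82 = 1441888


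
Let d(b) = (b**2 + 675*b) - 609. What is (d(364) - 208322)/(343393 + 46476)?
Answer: 169265/389869 ≈ 0.43416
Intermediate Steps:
d(b) = -609 + b**2 + 675*b
(d(364) - 208322)/(343393 + 46476) = ((-609 + 364**2 + 675*364) - 208322)/(343393 + 46476) = ((-609 + 132496 + 245700) - 208322)/389869 = (377587 - 208322)*(1/389869) = 169265*(1/389869) = 169265/389869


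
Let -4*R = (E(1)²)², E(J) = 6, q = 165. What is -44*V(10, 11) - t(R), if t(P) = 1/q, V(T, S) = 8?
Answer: -58081/165 ≈ -352.01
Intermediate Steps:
R = -324 (R = -(6²)²/4 = -¼*36² = -¼*1296 = -324)
t(P) = 1/165
-44*V(10, 11) - t(R) = -44*8 - 1*1/165 = -352 - 1/165 = -58081/165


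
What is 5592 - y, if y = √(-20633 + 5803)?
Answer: 5592 - I*√14830 ≈ 5592.0 - 121.78*I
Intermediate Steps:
y = I*√14830 (y = √(-14830) = I*√14830 ≈ 121.78*I)
5592 - y = 5592 - I*√14830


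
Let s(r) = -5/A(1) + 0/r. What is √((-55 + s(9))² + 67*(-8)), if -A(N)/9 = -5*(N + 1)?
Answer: √808417/18 ≈ 49.951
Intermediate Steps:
A(N) = 45 + 45*N (A(N) = -(-45)*(N + 1) = -(-45)*(1 + N) = -9*(-5 - 5*N) = 45 + 45*N)
s(r) = -1/18 (s(r) = -5/(45 + 45*1) + 0/r = -5/(45 + 45) + 0 = -5/90 + 0 = -5*1/90 + 0 = -1/18 + 0 = -1/18)
√((-55 + s(9))² + 67*(-8)) = √((-55 - 1/18)² + 67*(-8)) = √((-991/18)² - 536) = √(982081/324 - 536) = √(808417/324) = √808417/18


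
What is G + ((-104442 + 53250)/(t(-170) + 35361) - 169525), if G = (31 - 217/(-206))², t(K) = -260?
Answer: -250987074261103/1489546036 ≈ -1.6850e+5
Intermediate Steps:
G = 43599609/42436 (G = (31 - 217*(-1/206))² = (31 + 217/206)² = (6603/206)² = 43599609/42436 ≈ 1027.4)
G + ((-104442 + 53250)/(t(-170) + 35361) - 169525) = 43599609/42436 + ((-104442 + 53250)/(-260 + 35361) - 169525) = 43599609/42436 + (-51192/35101 - 169525) = 43599609/42436 - 5950548217/35101 = -250987074261103/1489546036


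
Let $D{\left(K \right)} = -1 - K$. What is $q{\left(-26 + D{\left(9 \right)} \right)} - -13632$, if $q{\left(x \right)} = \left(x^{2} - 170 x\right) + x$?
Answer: $21012$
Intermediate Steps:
$q{\left(x \right)} = x^{2} - 169 x$
$q{\left(-26 + D{\left(9 \right)} \right)} - -13632 = \left(-26 - 10\right) \left(-169 - 36\right) - -13632 = \left(-26 - 10\right) \left(-169 - 36\right) + 13632 = - 36 \left(-169 - 36\right) + 13632 = \left(-36\right) \left(-205\right) + 13632 = 7380 + 13632 = 21012$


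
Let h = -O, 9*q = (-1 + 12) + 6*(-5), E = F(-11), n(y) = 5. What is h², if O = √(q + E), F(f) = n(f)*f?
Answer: -514/9 ≈ -57.111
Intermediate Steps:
F(f) = 5*f
E = -55 (E = 5*(-11) = -55)
q = -19/9 (q = ((-1 + 12) + 6*(-5))/9 = (11 - 30)/9 = (⅑)*(-19) = -19/9 ≈ -2.1111)
O = I*√514/3 (O = √(-19/9 - 55) = √(-514/9) = I*√514/3 ≈ 7.5572*I)
h = -I*√514/3 ≈ -7.5572*I
h² = (-I*√514/3)² = -514/9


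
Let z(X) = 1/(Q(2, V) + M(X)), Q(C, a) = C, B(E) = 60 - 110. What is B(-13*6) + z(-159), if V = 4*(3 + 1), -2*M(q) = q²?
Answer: -1263852/25277 ≈ -50.000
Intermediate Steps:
B(E) = -50
M(q) = -q²/2
V = 16 (V = 4*4 = 16)
z(X) = 1/(2 - X²/2)
B(-13*6) + z(-159) = -50 - 2/(-4 + (-159)²) = -50 - 2/(-4 + 25281) = -50 - 2/25277 = -1263852/25277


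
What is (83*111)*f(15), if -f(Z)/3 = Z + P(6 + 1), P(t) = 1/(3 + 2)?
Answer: -2100564/5 ≈ -4.2011e+5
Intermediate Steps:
P(t) = 1/5
f(Z) = -3/5 - 3*Z (f(Z) = -3*(Z + 1/5) = -3*(1/5 + Z) = -3/5 - 3*Z)
(83*111)*f(15) = (83*111)*(-3/5 - 3*15) = 9213*(-3/5 - 45) = 9213*(-228/5) = -2100564/5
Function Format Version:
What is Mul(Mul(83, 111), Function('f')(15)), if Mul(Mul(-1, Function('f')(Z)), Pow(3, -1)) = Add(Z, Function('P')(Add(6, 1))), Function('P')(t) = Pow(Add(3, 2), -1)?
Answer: Rational(-2100564, 5) ≈ -4.2011e+5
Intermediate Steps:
Function('P')(t) = Rational(1, 5) (Function('P')(t) = Pow(5, -1) = Rational(1, 5))
Function('f')(Z) = Add(Rational(-3, 5), Mul(-3, Z)) (Function('f')(Z) = Mul(-3, Add(Z, Rational(1, 5))) = Mul(-3, Add(Rational(1, 5), Z)) = Add(Rational(-3, 5), Mul(-3, Z)))
Mul(Mul(83, 111), Function('f')(15)) = Mul(Mul(83, 111), Add(Rational(-3, 5), Mul(-3, 15))) = Mul(9213, Add(Rational(-3, 5), -45)) = Mul(9213, Rational(-228, 5)) = Rational(-2100564, 5)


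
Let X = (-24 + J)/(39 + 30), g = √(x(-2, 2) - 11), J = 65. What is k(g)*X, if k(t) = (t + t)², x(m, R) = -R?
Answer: -2132/69 ≈ -30.899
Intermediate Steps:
g = I*√13 (g = √(-1*2 - 11) = √(-2 - 11) = √(-13) = I*√13 ≈ 3.6056*I)
k(t) = 4*t² (k(t) = (2*t)² = 4*t²)
X = 41/69 (X = (-24 + 65)/(39 + 30) = 41/69 ≈ 0.59420)
k(g)*X = (4*(I*√13)²)*(41/69) = (4*(-13))*(41/69) = -52*41/69 = -2132/69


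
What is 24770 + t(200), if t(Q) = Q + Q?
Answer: 25170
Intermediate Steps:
t(Q) = 2*Q
24770 + t(200) = 24770 + 2*200 = 24770 + 400 = 25170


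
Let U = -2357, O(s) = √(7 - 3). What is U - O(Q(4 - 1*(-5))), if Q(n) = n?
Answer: -2359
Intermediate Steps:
O(s) = 2 (O(s) = √4 = 2)
U - O(Q(4 - 1*(-5))) = -2357 - 1*2 = -2357 - 2 = -2359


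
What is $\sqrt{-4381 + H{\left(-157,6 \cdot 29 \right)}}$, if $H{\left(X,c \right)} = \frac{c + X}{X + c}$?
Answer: $2 i \sqrt{1095} \approx 66.182 i$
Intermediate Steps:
$H{\left(X,c \right)} = 1$ ($H{\left(X,c \right)} = \frac{X + c}{X + c} = 1$)
$\sqrt{-4381 + H{\left(-157,6 \cdot 29 \right)}} = \sqrt{-4381 + 1} = \sqrt{-4380} = 2 i \sqrt{1095}$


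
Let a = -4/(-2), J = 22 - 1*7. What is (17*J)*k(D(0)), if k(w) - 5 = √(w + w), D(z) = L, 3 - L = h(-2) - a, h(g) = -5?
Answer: 1275 + 510*√5 ≈ 2415.4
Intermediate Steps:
J = 15 (J = 22 - 7 = 15)
a = 2 (a = -4*(-½) = 2)
L = 10 (L = 3 - (-5 - 1*2) = 3 - (-5 - 2) = 3 - 1*(-7) = 3 + 7 = 10)
D(z) = 10
k(w) = 5 + √2*√w (k(w) = 5 + √(w + w) = 5 + √(2*w) = 5 + √2*√w)
(17*J)*k(D(0)) = (17*15)*(5 + √2*√10) = 255*(5 + 2*√5) = 1275 + 510*√5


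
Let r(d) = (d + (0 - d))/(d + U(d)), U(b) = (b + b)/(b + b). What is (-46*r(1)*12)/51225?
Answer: 0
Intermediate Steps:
U(b) = 1 (U(b) = (2*b)/((2*b)) = (2*b)*(1/(2*b)) = 1)
r(d) = 0 (r(d) = (d + (0 - d))/(d + 1) = (d - d)/(1 + d) = 0/(1 + d) = 0)
(-46*r(1)*12)/51225 = (-46*0*12)/51225 = (0*12)*(1/51225) = 0*(1/51225) = 0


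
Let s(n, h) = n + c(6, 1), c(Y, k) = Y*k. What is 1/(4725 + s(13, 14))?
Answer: 1/4744 ≈ 0.00021079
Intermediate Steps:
s(n, h) = 6 + n (s(n, h) = n + 6*1 = n + 6 = 6 + n)
1/(4725 + s(13, 14)) = 1/(4725 + (6 + 13)) = 1/(4725 + 19) = 1/4744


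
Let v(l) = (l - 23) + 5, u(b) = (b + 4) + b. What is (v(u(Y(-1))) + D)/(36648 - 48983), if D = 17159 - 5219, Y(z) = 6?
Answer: -11938/12335 ≈ -0.96782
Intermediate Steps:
u(b) = 4 + 2*b (u(b) = (4 + b) + b = 4 + 2*b)
v(l) = -18 + l (v(l) = (-23 + l) + 5 = -18 + l)
D = 11940
(v(u(Y(-1))) + D)/(36648 - 48983) = ((-18 + (4 + 2*6)) + 11940)/(36648 - 48983) = ((-18 + (4 + 12)) + 11940)/(-12335) = ((-18 + 16) + 11940)*(-1/12335) = (-2 + 11940)*(-1/12335) = 11938*(-1/12335) = -11938/12335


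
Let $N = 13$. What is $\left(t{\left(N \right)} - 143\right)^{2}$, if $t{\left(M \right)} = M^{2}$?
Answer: $676$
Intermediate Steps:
$\left(t{\left(N \right)} - 143\right)^{2} = \left(13^{2} - 143\right)^{2} = \left(169 - 143\right)^{2} = 26^{2} = 676$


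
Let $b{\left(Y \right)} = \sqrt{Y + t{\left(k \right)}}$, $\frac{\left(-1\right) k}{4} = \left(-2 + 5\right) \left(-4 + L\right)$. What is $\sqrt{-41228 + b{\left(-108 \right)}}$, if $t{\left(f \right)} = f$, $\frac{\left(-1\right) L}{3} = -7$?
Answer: $\sqrt{-41228 + 2 i \sqrt{78}} \approx 0.0435 + 203.05 i$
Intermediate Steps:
$L = 21$ ($L = \left(-3\right) \left(-7\right) = 21$)
$k = -204$ ($k = - 4 \left(-2 + 5\right) \left(-4 + 21\right) = - 4 \cdot 3 \cdot 17 = \left(-4\right) 51 = -204$)
$b{\left(Y \right)} = \sqrt{-204 + Y}$ ($b{\left(Y \right)} = \sqrt{Y - 204} = \sqrt{-204 + Y}$)
$\sqrt{-41228 + b{\left(-108 \right)}} = \sqrt{-41228 + \sqrt{-204 - 108}} = \sqrt{-41228 + \sqrt{-312}} = \sqrt{-41228 + 2 i \sqrt{78}}$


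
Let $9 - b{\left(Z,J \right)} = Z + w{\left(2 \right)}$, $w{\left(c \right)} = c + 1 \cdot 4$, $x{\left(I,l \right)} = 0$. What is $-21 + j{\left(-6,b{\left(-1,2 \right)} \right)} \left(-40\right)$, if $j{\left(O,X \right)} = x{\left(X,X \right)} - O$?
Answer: $-261$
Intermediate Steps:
$w{\left(c \right)} = 4 + c$ ($w{\left(c \right)} = c + 4 = 4 + c$)
$b{\left(Z,J \right)} = 3 - Z$ ($b{\left(Z,J \right)} = 9 - \left(Z + \left(4 + 2\right)\right) = 9 - \left(Z + 6\right) = 9 - \left(6 + Z\right) = 3 - Z$)
$j{\left(O,X \right)} = - O$ ($j{\left(O,X \right)} = 0 - O = - O$)
$-21 + j{\left(-6,b{\left(-1,2 \right)} \right)} \left(-40\right) = -21 + \left(-1\right) \left(-6\right) \left(-40\right) = -21 + 6 \left(-40\right) = -21 - 240 = -261$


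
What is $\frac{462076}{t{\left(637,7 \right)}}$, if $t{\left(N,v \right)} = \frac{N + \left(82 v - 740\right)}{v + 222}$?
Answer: $\frac{105815404}{471} \approx 2.2466 \cdot 10^{5}$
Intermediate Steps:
$t{\left(N,v \right)} = \frac{-740 + N + 82 v}{222 + v}$ ($t{\left(N,v \right)} = \frac{N + \left(-740 + 82 v\right)}{222 + v} = \frac{-740 + N + 82 v}{222 + v}$)
$\frac{462076}{t{\left(637,7 \right)}} = \frac{462076}{\frac{1}{222 + 7} \left(-740 + 637 + 82 \cdot 7\right)} = \frac{462076}{\frac{1}{229} \left(-740 + 637 + 574\right)} = \frac{462076}{\frac{1}{229} \cdot 471} = \frac{462076}{\frac{471}{229}} = 462076 \cdot \frac{229}{471} = \frac{105815404}{471}$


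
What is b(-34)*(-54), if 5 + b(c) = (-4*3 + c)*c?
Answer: -84186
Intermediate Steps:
b(c) = -5 + c*(-12 + c) (b(c) = -5 + (-4*3 + c)*c = -5 + (-12 + c)*c = -5 + c*(-12 + c))
b(-34)*(-54) = (-5 + (-34)² - 12*(-34))*(-54) = (-5 + 1156 + 408)*(-54) = 1559*(-54) = -84186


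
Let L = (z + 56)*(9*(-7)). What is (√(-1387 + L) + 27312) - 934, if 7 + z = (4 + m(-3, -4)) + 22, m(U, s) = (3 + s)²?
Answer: 26378 + 5*I*√247 ≈ 26378.0 + 78.581*I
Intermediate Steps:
z = 20 (z = -7 + ((4 + (3 - 4)²) + 22) = -7 + ((4 + (-1)²) + 22) = -7 + ((4 + 1) + 22) = -7 + (5 + 22) = -7 + 27 = 20)
L = -4788 (L = (20 + 56)*(9*(-7)) = 76*(-63) = -4788)
(√(-1387 + L) + 27312) - 934 = (√(-1387 - 4788) + 27312) - 934 = (√(-6175) + 27312) - 934 = (5*I*√247 + 27312) - 934 = (27312 + 5*I*√247) - 934 = 26378 + 5*I*√247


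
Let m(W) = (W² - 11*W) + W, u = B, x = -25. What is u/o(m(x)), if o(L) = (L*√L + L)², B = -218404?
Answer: -47830476/146210640625 + 109202*√35/29242128125 ≈ -0.00030504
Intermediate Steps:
u = -218404
m(W) = W² - 10*W
o(L) = (L + L^(3/2))² (o(L) = (L^(3/2) + L)² = (L + L^(3/2))²)
u/o(m(x)) = -218404/(-25*(-10 - 25) + (-25*(-10 - 25))^(3/2))² = -218404/(-25*(-35) + (-25*(-35))^(3/2))² = -218404/(875 + 875^(3/2))² = -218404/(875 + 4375*√35)²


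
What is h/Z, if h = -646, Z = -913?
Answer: 646/913 ≈ 0.70756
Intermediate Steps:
h/Z = -646/(-913) = -646*(-1/913) = 646/913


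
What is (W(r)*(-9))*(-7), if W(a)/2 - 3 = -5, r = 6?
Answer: -252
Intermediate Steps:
W(a) = -4 (W(a) = 6 + 2*(-5) = 6 - 10 = -4)
(W(r)*(-9))*(-7) = -4*(-9)*(-7) = 36*(-7) = -252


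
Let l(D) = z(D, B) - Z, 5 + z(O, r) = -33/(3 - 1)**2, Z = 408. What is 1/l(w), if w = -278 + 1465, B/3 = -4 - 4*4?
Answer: -4/1685 ≈ -0.0023739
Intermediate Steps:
B = -60 (B = 3*(-4 - 4*4) = 3*(-4 - 16) = 3*(-20) = -60)
z(O, r) = -53/4 (z(O, r) = -5 - 33/(3 - 1)**2 = -5 - 33/(2**2) = -5 - 33/4 = -53/4)
w = 1187
l(D) = -1685/4 (l(D) = -53/4 - 1*408 = -53/4 - 408 = -1685/4)
1/l(w) = 1/(-1685/4) = -4/1685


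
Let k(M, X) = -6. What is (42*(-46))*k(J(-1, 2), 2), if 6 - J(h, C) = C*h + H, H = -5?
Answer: 11592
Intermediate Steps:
J(h, C) = 11 - C*h (J(h, C) = 6 - (C*h - 5) = 6 - (-5 + C*h) = 6 + (5 - C*h) = 11 - C*h)
(42*(-46))*k(J(-1, 2), 2) = (42*(-46))*(-6) = -1932*(-6) = 11592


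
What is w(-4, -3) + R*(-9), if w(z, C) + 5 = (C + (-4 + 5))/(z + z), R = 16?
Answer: -595/4 ≈ -148.75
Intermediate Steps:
w(z, C) = -5 + (1 + C)/(2*z) (w(z, C) = -5 + (C + (-4 + 5))/(z + z) = -5 + (C + 1)/((2*z)) = -5 + (1 + C)*(1/(2*z)) = -5 + (1 + C)/(2*z))
w(-4, -3) + R*(-9) = (½)*(1 - 3 - 10*(-4))/(-4) + 16*(-9) = (½)*(-¼)*(1 - 3 + 40) - 144 = (½)*(-¼)*38 - 144 = -19/4 - 144 = -595/4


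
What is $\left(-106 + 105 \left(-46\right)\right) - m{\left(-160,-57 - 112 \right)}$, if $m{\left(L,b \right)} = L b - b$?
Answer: $-32145$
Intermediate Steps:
$m{\left(L,b \right)} = - b + L b$
$\left(-106 + 105 \left(-46\right)\right) - m{\left(-160,-57 - 112 \right)} = \left(-106 + 105 \left(-46\right)\right) - \left(-57 - 112\right) \left(-1 - 160\right) = \left(-106 - 4830\right) - \left(-57 - 112\right) \left(-161\right) = -4936 - \left(-169\right) \left(-161\right) = -4936 - 27209 = -32145$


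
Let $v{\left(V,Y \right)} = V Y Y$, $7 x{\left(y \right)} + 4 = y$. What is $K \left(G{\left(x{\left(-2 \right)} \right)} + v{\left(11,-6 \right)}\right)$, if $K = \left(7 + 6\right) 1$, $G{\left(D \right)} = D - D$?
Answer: $5148$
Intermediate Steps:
$x{\left(y \right)} = - \frac{4}{7} + \frac{y}{7}$
$G{\left(D \right)} = 0$
$v{\left(V,Y \right)} = V Y^{2}$
$K = 13$ ($K = 13 \cdot 1 = 13$)
$K \left(G{\left(x{\left(-2 \right)} \right)} + v{\left(11,-6 \right)}\right) = 13 \left(0 + 11 \left(-6\right)^{2}\right) = 13 \left(0 + 11 \cdot 36\right) = 13 \left(0 + 396\right) = 13 \cdot 396 = 5148$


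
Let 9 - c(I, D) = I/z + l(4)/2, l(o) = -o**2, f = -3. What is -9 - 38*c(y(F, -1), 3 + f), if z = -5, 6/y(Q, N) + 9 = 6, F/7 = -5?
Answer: -3199/5 ≈ -639.80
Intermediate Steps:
F = -35 (F = 7*(-5) = -35)
y(Q, N) = -2 (y(Q, N) = 6/(-9 + 6) = 6/(-3) = 6*(-1/3) = -2)
c(I, D) = 17 + I/5 (c(I, D) = 9 - (I/(-5) - 1*4**2/2) = 9 - (I*(-1/5) - 1*16*(1/2)) = 9 - (-I/5 - 16*1/2) = 9 - (-I/5 - 8) = 9 - (-8 - I/5) = 9 + (8 + I/5) = 17 + I/5)
-9 - 38*c(y(F, -1), 3 + f) = -9 - 38*(17 + (1/5)*(-2)) = -9 - 38*(17 - 2/5) = -9 - 38*83/5 = -9 - 3154/5 = -3199/5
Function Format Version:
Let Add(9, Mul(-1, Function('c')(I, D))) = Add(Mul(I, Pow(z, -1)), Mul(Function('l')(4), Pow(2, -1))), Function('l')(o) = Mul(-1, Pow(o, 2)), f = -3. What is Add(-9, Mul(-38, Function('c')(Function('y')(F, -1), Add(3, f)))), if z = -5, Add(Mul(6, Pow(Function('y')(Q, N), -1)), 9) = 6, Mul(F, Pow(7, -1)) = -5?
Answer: Rational(-3199, 5) ≈ -639.80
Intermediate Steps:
F = -35 (F = Mul(7, -5) = -35)
Function('y')(Q, N) = -2 (Function('y')(Q, N) = Mul(6, Pow(Add(-9, 6), -1)) = Mul(6, Pow(-3, -1)) = Mul(6, Rational(-1, 3)) = -2)
Function('c')(I, D) = Add(17, Mul(Rational(1, 5), I)) (Function('c')(I, D) = Add(9, Mul(-1, Add(Mul(I, Pow(-5, -1)), Mul(Mul(-1, Pow(4, 2)), Pow(2, -1))))) = Add(9, Mul(-1, Add(Mul(I, Rational(-1, 5)), Mul(Mul(-1, 16), Rational(1, 2))))) = Add(9, Mul(-1, Add(Mul(Rational(-1, 5), I), Mul(-16, Rational(1, 2))))) = Add(9, Mul(-1, Add(Mul(Rational(-1, 5), I), -8))) = Add(9, Mul(-1, Add(-8, Mul(Rational(-1, 5), I)))) = Add(9, Add(8, Mul(Rational(1, 5), I))) = Add(17, Mul(Rational(1, 5), I)))
Add(-9, Mul(-38, Function('c')(Function('y')(F, -1), Add(3, f)))) = Add(-9, Mul(-38, Add(17, Mul(Rational(1, 5), -2)))) = Add(-9, Mul(-38, Add(17, Rational(-2, 5)))) = Add(-9, Mul(-38, Rational(83, 5))) = Add(-9, Rational(-3154, 5)) = Rational(-3199, 5)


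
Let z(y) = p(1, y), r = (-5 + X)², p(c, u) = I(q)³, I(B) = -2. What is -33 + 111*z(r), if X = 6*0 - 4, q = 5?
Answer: -921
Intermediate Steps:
p(c, u) = -8 (p(c, u) = (-2)³ = -8)
X = -4 (X = 0 - 4 = -4)
r = 81 (r = (-5 - 4)² = (-9)² = 81)
z(y) = -8
-33 + 111*z(r) = -33 + 111*(-8) = -33 - 888 = -921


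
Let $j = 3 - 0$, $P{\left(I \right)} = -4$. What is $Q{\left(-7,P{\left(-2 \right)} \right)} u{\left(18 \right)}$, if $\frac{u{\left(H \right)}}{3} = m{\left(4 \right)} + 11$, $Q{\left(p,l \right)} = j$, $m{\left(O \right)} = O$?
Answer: $135$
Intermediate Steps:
$j = 3$ ($j = 3 + 0 = 3$)
$Q{\left(p,l \right)} = 3$
$u{\left(H \right)} = 45$ ($u{\left(H \right)} = 3 \left(4 + 11\right) = 3 \cdot 15 = 45$)
$Q{\left(-7,P{\left(-2 \right)} \right)} u{\left(18 \right)} = 3 \cdot 45 = 135$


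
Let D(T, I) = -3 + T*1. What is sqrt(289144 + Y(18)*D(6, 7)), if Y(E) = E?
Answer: 7*sqrt(5902) ≈ 537.77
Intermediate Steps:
D(T, I) = -3 + T
sqrt(289144 + Y(18)*D(6, 7)) = sqrt(289144 + 18*(-3 + 6)) = sqrt(289144 + 18*3) = sqrt(289144 + 54) = sqrt(289198) = 7*sqrt(5902)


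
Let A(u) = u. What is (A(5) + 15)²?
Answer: 400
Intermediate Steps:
(A(5) + 15)² = (5 + 15)² = 20² = 400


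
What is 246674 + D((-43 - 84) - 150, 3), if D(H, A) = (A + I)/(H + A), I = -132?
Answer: 67588805/274 ≈ 2.4667e+5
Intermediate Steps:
D(H, A) = (-132 + A)/(A + H) (D(H, A) = (A - 132)/(H + A) = (-132 + A)/(A + H))
246674 + D((-43 - 84) - 150, 3) = 246674 + (-132 + 3)/(3 + ((-43 - 84) - 150)) = 246674 - 129/(3 + (-127 - 150)) = 246674 - 129/(3 - 277) = 246674 - 129/(-274) = 246674 - 1/274*(-129) = 246674 + 129/274 = 67588805/274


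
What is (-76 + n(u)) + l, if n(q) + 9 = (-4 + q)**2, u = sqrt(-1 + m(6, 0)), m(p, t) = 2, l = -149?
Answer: -225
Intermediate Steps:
u = 1 (u = sqrt(-1 + 2) = sqrt(1) = 1)
n(q) = -9 + (-4 + q)**2
(-76 + n(u)) + l = (-76 + (-9 + (-4 + 1)**2)) - 149 = (-76 + (-9 + (-3)**2)) - 149 = (-76 + (-9 + 9)) - 149 = (-76 + 0) - 149 = -76 - 149 = -225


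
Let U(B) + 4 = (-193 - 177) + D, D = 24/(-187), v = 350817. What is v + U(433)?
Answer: 65532817/187 ≈ 3.5044e+5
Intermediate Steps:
D = -24/187 (D = 24*(-1/187) = -24/187 ≈ -0.12834)
U(B) = -69962/187 (U(B) = -4 + ((-193 - 177) - 24/187) = -4 + (-370 - 24/187) = -4 - 69214/187 = -69962/187)
v + U(433) = 350817 - 69962/187 = 65532817/187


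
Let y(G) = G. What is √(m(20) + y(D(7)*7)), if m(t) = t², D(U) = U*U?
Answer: √743 ≈ 27.258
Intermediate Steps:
D(U) = U²
√(m(20) + y(D(7)*7)) = √(20² + 7²*7) = √(400 + 49*7) = √(400 + 343) = √743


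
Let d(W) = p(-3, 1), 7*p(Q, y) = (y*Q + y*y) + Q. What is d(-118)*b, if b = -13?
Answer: 65/7 ≈ 9.2857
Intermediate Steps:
p(Q, y) = Q/7 + y**2/7 + Q*y/7 (p(Q, y) = ((y*Q + y*y) + Q)/7 = ((Q*y + y**2) + Q)/7 = ((y**2 + Q*y) + Q)/7 = (Q + y**2 + Q*y)/7 = Q/7 + y**2/7 + Q*y/7)
d(W) = -5/7 (d(W) = (1/7)*(-3) + (1/7)*1**2 + (1/7)*(-3)*1 = -3/7 + (1/7)*1 - 3/7 = -3/7 + 1/7 - 3/7 = -5/7)
d(-118)*b = -5/7*(-13) = 65/7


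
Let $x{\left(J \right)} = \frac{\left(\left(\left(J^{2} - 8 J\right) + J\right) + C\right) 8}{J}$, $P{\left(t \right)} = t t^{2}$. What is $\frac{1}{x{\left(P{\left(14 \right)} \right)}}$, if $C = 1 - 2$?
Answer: $\frac{343}{7510327} \approx 4.567 \cdot 10^{-5}$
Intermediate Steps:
$C = -1$
$P{\left(t \right)} = t^{3}$
$x{\left(J \right)} = \frac{-8 - 56 J + 8 J^{2}}{J}$ ($x{\left(J \right)} = \frac{\left(\left(\left(J^{2} - 8 J\right) + J\right) - 1\right) 8}{J} = \frac{\left(\left(J^{2} - 7 J\right) - 1\right) 8}{J} = \frac{\left(-1 + J^{2} - 7 J\right) 8}{J} = \frac{-8 - 56 J + 8 J^{2}}{J}$)
$\frac{1}{x{\left(P{\left(14 \right)} \right)}} = \frac{1}{-56 - \frac{8}{14^{3}} + 8 \cdot 14^{3}} = \frac{1}{-56 - \frac{8}{2744} + 8 \cdot 2744} = \frac{1}{-56 - \frac{1}{343} + 21952} = \frac{1}{\frac{7510327}{343}} = \frac{343}{7510327}$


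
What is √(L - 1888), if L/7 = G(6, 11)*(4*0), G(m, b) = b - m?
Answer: 4*I*√118 ≈ 43.451*I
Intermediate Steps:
L = 0 (L = 7*((11 - 1*6)*(4*0)) = 7*((11 - 6)*0) = 7*(5*0) = 7*0 = 0)
√(L - 1888) = √(0 - 1888) = √(-1888) = 4*I*√118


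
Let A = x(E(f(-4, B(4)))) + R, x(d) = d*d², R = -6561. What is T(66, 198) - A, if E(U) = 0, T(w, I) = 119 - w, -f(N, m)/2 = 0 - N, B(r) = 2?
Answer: 6614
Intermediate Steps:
f(N, m) = 2*N (f(N, m) = -2*(0 - N) = -(-2)*N = 2*N)
x(d) = d³
A = -6561 (A = 0³ - 6561 = 0 - 6561 = -6561)
T(66, 198) - A = (119 - 1*66) - 1*(-6561) = (119 - 66) + 6561 = 53 + 6561 = 6614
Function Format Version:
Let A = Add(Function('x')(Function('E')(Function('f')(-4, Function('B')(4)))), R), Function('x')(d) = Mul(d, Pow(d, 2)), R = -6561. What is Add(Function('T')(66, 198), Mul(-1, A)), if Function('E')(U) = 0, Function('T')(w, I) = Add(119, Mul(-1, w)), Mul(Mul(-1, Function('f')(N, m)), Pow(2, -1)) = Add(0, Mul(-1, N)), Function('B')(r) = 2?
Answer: 6614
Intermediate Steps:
Function('f')(N, m) = Mul(2, N) (Function('f')(N, m) = Mul(-2, Add(0, Mul(-1, N))) = Mul(-2, Mul(-1, N)) = Mul(2, N))
Function('x')(d) = Pow(d, 3)
A = -6561 (A = Add(Pow(0, 3), -6561) = Add(0, -6561) = -6561)
Add(Function('T')(66, 198), Mul(-1, A)) = Add(Add(119, Mul(-1, 66)), Mul(-1, -6561)) = Add(Add(119, -66), 6561) = Add(53, 6561) = 6614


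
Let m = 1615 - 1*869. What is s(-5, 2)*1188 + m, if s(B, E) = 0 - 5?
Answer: -5194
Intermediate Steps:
s(B, E) = -5
m = 746 (m = 1615 - 869 = 746)
s(-5, 2)*1188 + m = -5*1188 + 746 = -5940 + 746 = -5194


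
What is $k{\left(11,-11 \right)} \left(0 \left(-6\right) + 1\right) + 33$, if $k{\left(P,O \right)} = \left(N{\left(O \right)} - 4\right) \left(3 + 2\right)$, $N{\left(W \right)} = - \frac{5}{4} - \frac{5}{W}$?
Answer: $\frac{397}{44} \approx 9.0227$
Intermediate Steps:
$N{\left(W \right)} = - \frac{5}{4} - \frac{5}{W}$ ($N{\left(W \right)} = \left(-5\right) \frac{1}{4} - \frac{5}{W} = - \frac{5}{4} - \frac{5}{W}$)
$k{\left(P,O \right)} = - \frac{105}{4} - \frac{25}{O}$ ($k{\left(P,O \right)} = \left(\left(- \frac{5}{4} - \frac{5}{O}\right) - 4\right) \left(3 + 2\right) = \left(- \frac{21}{4} - \frac{5}{O}\right) 5 = - \frac{105}{4} - \frac{25}{O}$)
$k{\left(11,-11 \right)} \left(0 \left(-6\right) + 1\right) + 33 = \left(- \frac{105}{4} - \frac{25}{-11}\right) \left(0 \left(-6\right) + 1\right) + 33 = \left(- \frac{105}{4} - - \frac{25}{11}\right) \left(0 + 1\right) + 33 = \left(- \frac{105}{4} + \frac{25}{11}\right) 1 + 33 = \left(- \frac{1055}{44}\right) 1 + 33 = - \frac{1055}{44} + 33 = \frac{397}{44}$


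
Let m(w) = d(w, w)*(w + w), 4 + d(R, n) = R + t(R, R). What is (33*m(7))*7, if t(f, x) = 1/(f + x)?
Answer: 9933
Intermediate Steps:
d(R, n) = -4 + R + 1/(2*R) (d(R, n) = -4 + (R + 1/(R + R)) = -4 + (R + 1/(2*R)) = -4 + R + 1/(2*R))
m(w) = 2*w*(-4 + w + 1/(2*w)) (m(w) = (-4 + w + 1/(2*w))*(w + w) = (-4 + w + 1/(2*w))*(2*w) = 2*w*(-4 + w + 1/(2*w)))
(33*m(7))*7 = (33*(1 + 2*7*(-4 + 7)))*7 = (33*(1 + 2*7*3))*7 = (33*(1 + 42))*7 = (33*43)*7 = 1419*7 = 9933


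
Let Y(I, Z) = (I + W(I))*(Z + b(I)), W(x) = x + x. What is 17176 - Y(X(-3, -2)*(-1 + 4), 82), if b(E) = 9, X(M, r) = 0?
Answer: 17176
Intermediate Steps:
W(x) = 2*x
Y(I, Z) = 3*I*(9 + Z) (Y(I, Z) = (I + 2*I)*(Z + 9) = (3*I)*(9 + Z) = 3*I*(9 + Z))
17176 - Y(X(-3, -2)*(-1 + 4), 82) = 17176 - 3*0*(-1 + 4)*(9 + 82) = 17176 - 3*0*3*91 = 17176 - 3*0*91 = 17176 - 1*0 = 17176 + 0 = 17176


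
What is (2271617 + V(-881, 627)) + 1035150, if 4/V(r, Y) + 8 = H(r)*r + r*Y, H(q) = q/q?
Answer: 457388704672/138319 ≈ 3.3068e+6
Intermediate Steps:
H(q) = 1
V(r, Y) = 4/(-8 + r + Y*r) (V(r, Y) = 4/(-8 + (1*r + r*Y)) = 4/(-8 + (r + Y*r)) = 4/(-8 + r + Y*r))
(2271617 + V(-881, 627)) + 1035150 = (2271617 + 4/(-8 - 881 + 627*(-881))) + 1035150 = (2271617 + 4/(-8 - 881 - 552387)) + 1035150 = (2271617 + 4/(-553276)) + 1035150 = (2271617 + 4*(-1/553276)) + 1035150 = (2271617 - 1/138319) + 1035150 = 314207791822/138319 + 1035150 = 457388704672/138319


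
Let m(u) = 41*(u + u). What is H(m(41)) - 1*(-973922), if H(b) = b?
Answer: 977284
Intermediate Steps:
m(u) = 82*u (m(u) = 41*(2*u) = 82*u)
H(m(41)) - 1*(-973922) = 82*41 - 1*(-973922) = 3362 + 973922 = 977284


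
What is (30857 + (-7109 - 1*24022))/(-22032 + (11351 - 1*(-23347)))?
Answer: -137/6333 ≈ -0.021633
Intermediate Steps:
(30857 + (-7109 - 1*24022))/(-22032 + (11351 - 1*(-23347))) = (30857 + (-7109 - 24022))/(-22032 + (11351 + 23347)) = (30857 - 31131)/(-22032 + 34698) = -274/12666 = -274*1/12666 = -137/6333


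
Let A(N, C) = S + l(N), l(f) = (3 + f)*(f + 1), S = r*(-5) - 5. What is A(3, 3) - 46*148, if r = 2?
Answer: -6799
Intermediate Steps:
S = -15 (S = 2*(-5) - 5 = -10 - 5 = -15)
l(f) = (1 + f)*(3 + f) (l(f) = (3 + f)*(1 + f) = (1 + f)*(3 + f))
A(N, C) = -12 + N² + 4*N (A(N, C) = -15 + (3 + N² + 4*N) = -12 + N² + 4*N)
A(3, 3) - 46*148 = (-12 + 3² + 4*3) - 46*148 = (-12 + 9 + 12) - 6808 = 9 - 6808 = -6799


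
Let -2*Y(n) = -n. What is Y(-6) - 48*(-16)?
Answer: 765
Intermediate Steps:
Y(n) = n/2 (Y(n) = -(-1)*n/2 = n/2)
Y(-6) - 48*(-16) = (1/2)*(-6) - 48*(-16) = -3 + 768 = 765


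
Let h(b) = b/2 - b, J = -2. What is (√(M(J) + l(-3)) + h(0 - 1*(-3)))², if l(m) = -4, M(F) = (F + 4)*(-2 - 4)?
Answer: (3 - 8*I)²/4 ≈ -13.75 - 12.0*I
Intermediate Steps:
M(F) = -24 - 6*F (M(F) = (4 + F)*(-6) = -24 - 6*F)
h(b) = -b/2 (h(b) = b*(½) - b = b/2 - b = -b/2)
(√(M(J) + l(-3)) + h(0 - 1*(-3)))² = (√((-24 - 6*(-2)) - 4) - (0 - 1*(-3))/2)² = (√((-24 + 12) - 4) - (0 + 3)/2)² = (√(-12 - 4) - ½*3)² = (√(-16) - 3/2)² = (4*I - 3/2)² = (-3/2 + 4*I)²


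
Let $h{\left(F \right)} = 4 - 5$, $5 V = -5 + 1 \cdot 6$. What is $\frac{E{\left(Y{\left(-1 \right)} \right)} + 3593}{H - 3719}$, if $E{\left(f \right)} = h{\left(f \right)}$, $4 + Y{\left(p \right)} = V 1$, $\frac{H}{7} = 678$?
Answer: $\frac{3592}{1027} \approx 3.4976$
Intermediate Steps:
$H = 4746$ ($H = 7 \cdot 678 = 4746$)
$V = \frac{1}{5}$ ($V = \frac{-5 + 1 \cdot 6}{5} = \frac{-5 + 6}{5} = \frac{1}{5} \cdot 1 = \frac{1}{5} \approx 0.2$)
$Y{\left(p \right)} = - \frac{19}{5}$ ($Y{\left(p \right)} = -4 + \frac{1}{5} \cdot 1 = -4 + \frac{1}{5} = - \frac{19}{5}$)
$h{\left(F \right)} = -1$ ($h{\left(F \right)} = 4 - 5 = -1$)
$E{\left(f \right)} = -1$
$\frac{E{\left(Y{\left(-1 \right)} \right)} + 3593}{H - 3719} = \frac{-1 + 3593}{4746 - 3719} = \frac{3592}{1027}$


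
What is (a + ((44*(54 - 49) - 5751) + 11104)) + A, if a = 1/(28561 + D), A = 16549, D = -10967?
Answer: 389214469/17594 ≈ 22122.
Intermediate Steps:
a = 1/17594 (a = 1/(28561 - 10967) = 1/17594 ≈ 5.6838e-5)
(a + ((44*(54 - 49) - 5751) + 11104)) + A = (1/17594 + ((44*(54 - 49) - 5751) + 11104)) + 16549 = (1/17594 + ((44*5 - 5751) + 11104)) + 16549 = (1/17594 + ((220 - 5751) + 11104)) + 16549 = (1/17594 + (-5531 + 11104)) + 16549 = (1/17594 + 5573) + 16549 = 98051363/17594 + 16549 = 389214469/17594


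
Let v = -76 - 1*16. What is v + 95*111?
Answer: 10453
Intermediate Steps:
v = -92 (v = -76 - 16 = -92)
v + 95*111 = -92 + 95*111 = -92 + 10545 = 10453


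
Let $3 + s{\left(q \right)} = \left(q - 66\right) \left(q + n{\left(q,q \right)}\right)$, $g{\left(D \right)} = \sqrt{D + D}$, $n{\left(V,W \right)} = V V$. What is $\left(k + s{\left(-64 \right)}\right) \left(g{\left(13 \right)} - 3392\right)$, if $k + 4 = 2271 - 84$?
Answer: $1770556160 - 521980 \sqrt{26} \approx 1.7679 \cdot 10^{9}$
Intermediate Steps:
$n{\left(V,W \right)} = V^{2}$
$g{\left(D \right)} = \sqrt{2} \sqrt{D}$ ($g{\left(D \right)} = \sqrt{2 D} = \sqrt{2} \sqrt{D}$)
$s{\left(q \right)} = -3 + \left(-66 + q\right) \left(q + q^{2}\right)$ ($s{\left(q \right)} = -3 + \left(q - 66\right) \left(q + q^{2}\right) = -3 + \left(-66 + q\right) \left(q + q^{2}\right)$)
$k = 2183$ ($k = -4 + \left(2271 - 84\right) = -4 + 2187 = 2183$)
$\left(k + s{\left(-64 \right)}\right) \left(g{\left(13 \right)} - 3392\right) = \left(2183 - \left(-4221 + 262144 + 266240\right)\right) \left(\sqrt{2} \sqrt{13} - 3392\right) = \left(2183 - 524163\right) \left(\sqrt{26} - 3392\right) = \left(2183 - 524163\right) \left(-3392 + \sqrt{26}\right) = - 521980 \left(-3392 + \sqrt{26}\right) = 1770556160 - 521980 \sqrt{26}$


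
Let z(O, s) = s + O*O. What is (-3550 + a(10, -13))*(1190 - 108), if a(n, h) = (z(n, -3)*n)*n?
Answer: 6654300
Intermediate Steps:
z(O, s) = s + O**2
a(n, h) = n**2*(-3 + n**2) (a(n, h) = ((-3 + n**2)*n)*n = (n*(-3 + n**2))*n = n**2*(-3 + n**2))
(-3550 + a(10, -13))*(1190 - 108) = (-3550 + 10**2*(-3 + 10**2))*(1190 - 108) = (-3550 + 100*(-3 + 100))*1082 = (-3550 + 100*97)*1082 = (-3550 + 9700)*1082 = 6150*1082 = 6654300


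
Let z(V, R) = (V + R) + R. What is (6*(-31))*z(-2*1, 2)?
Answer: -372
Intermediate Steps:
z(V, R) = V + 2*R (z(V, R) = (R + V) + R = V + 2*R)
(6*(-31))*z(-2*1, 2) = (6*(-31))*(-2*1 + 2*2) = -186*(-2 + 4) = -186*2 = -372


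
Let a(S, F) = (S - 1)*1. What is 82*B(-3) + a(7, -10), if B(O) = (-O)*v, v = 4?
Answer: 990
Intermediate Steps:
B(O) = -4*O (B(O) = -O*4 = -4*O)
a(S, F) = -1 + S (a(S, F) = (-1 + S)*1 = -1 + S)
82*B(-3) + a(7, -10) = 82*(-4*(-3)) + (-1 + 7) = 82*12 + 6 = 984 + 6 = 990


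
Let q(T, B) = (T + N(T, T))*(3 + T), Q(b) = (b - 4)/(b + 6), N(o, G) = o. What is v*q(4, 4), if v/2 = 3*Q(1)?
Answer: -144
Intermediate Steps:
Q(b) = (-4 + b)/(6 + b)
q(T, B) = 2*T*(3 + T) (q(T, B) = (T + T)*(3 + T) = (2*T)*(3 + T) = 2*T*(3 + T))
v = -18/7 (v = 2*(3*((-4 + 1)/(6 + 1))) = 2*(3*(-3/7)) = 2*(-9/7) = -18/7 ≈ -2.5714)
v*q(4, 4) = -36*4*(3 + 4)/7 = -36*4*7/7 = -18/7*56 = -144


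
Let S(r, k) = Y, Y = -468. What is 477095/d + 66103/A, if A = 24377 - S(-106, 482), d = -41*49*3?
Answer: -11455022494/149740815 ≈ -76.499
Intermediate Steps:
S(r, k) = -468
d = -6027 (d = -2009*3 = -6027)
A = 24845 (A = 24377 - 1*(-468) = 24377 + 468 = 24845)
477095/d + 66103/A = 477095/(-6027) + 66103/24845 = 477095*(-1/6027) + 66103*(1/24845) = -477095/6027 + 66103/24845 = -11455022494/149740815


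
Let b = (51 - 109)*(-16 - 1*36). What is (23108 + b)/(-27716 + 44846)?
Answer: 4354/2855 ≈ 1.5250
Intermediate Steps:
b = 3016 (b = -58*(-16 - 36) = -58*(-52) = 3016)
(23108 + b)/(-27716 + 44846) = (23108 + 3016)/(-27716 + 44846) = 26124/17130 = 26124*(1/17130) = 4354/2855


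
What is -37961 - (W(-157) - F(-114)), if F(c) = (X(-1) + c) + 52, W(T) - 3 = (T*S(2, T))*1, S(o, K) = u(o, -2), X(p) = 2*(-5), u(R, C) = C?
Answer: -38350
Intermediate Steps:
X(p) = -10
S(o, K) = -2
W(T) = 3 - 2*T (W(T) = 3 + (T*(-2))*1 = 3 - 2*T*1 = 3 - 2*T)
F(c) = 42 + c (F(c) = (-10 + c) + 52 = 42 + c)
-37961 - (W(-157) - F(-114)) = -37961 - ((3 - 2*(-157)) - (42 - 114)) = -37961 - ((3 + 314) - 1*(-72)) = -37961 - (317 + 72) = -37961 - 1*389 = -37961 - 389 = -38350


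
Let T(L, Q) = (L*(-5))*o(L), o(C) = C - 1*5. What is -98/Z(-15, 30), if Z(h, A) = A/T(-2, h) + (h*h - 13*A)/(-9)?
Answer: -1029/188 ≈ -5.4734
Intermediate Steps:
o(C) = -5 + C (o(C) = C - 5 = -5 + C)
T(L, Q) = -5*L*(-5 + L) (T(L, Q) = (L*(-5))*(-5 + L) = (-5*L)*(-5 + L) = -5*L*(-5 + L))
Z(h, A) = -h²/9 + 901*A/630 (Z(h, A) = A/((5*(-2)*(5 - 1*(-2)))) + (h*h - 13*A)/(-9) = A/((5*(-2)*(5 + 2))) + (h² - 13*A)*(-⅑) = A/((5*(-2)*7)) + (-h²/9 + 13*A/9) = A/(-70) + (-h²/9 + 13*A/9) = A*(-1/70) + (-h²/9 + 13*A/9) = -A/70 + (-h²/9 + 13*A/9) = -h²/9 + 901*A/630)
-98/Z(-15, 30) = -98/(-⅑*(-15)² + (901/630)*30) = -98/(-⅑*225 + 901/21) = -98/(-25 + 901/21) = -98/376/21 = -98*21/376 = -1029/188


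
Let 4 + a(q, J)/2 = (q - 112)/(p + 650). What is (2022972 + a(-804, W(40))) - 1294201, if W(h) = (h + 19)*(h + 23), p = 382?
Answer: 94010198/129 ≈ 7.2876e+5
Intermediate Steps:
W(h) = (19 + h)*(23 + h)
a(q, J) = -1060/129 + q/516 (a(q, J) = -8 + 2*((q - 112)/(382 + 650)) = -8 + 2*((-112 + q)/1032) = -8 + 2*((-112 + q)*(1/1032)) = -8 + 2*(-14/129 + q/1032) = -8 + (-28/129 + q/516) = -1060/129 + q/516)
(2022972 + a(-804, W(40))) - 1294201 = (2022972 + (-1060/129 + (1/516)*(-804))) - 1294201 = (2022972 + (-1060/129 - 67/43)) - 1294201 = (2022972 - 1261/129) - 1294201 = 260962127/129 - 1294201 = 94010198/129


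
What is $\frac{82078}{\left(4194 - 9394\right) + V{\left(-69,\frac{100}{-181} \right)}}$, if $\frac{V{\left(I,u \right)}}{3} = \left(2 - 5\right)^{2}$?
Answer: $- \frac{82078}{5173} \approx -15.867$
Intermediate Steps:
$V{\left(I,u \right)} = 27$ ($V{\left(I,u \right)} = 3 \left(2 - 5\right)^{2} = 3 \left(-3\right)^{2} = 3 \cdot 9 = 27$)
$\frac{82078}{\left(4194 - 9394\right) + V{\left(-69,\frac{100}{-181} \right)}} = \frac{82078}{\left(4194 - 9394\right) + 27} = \frac{82078}{-5200 + 27} = \frac{82078}{-5173} = 82078 \left(- \frac{1}{5173}\right) = - \frac{82078}{5173}$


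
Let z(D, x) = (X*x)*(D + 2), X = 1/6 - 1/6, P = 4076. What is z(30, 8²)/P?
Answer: 0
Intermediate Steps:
X = 0 (X = 1*(⅙) - 1*⅙ = ⅙ - ⅙ = 0)
z(D, x) = 0 (z(D, x) = (0*x)*(D + 2) = 0*(2 + D) = 0)
z(30, 8²)/P = 0/4076 = 0*(1/4076) = 0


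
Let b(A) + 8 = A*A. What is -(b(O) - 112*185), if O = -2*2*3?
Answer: 20584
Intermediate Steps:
O = -12 (O = -4*3 = -12)
b(A) = -8 + A**2 (b(A) = -8 + A*A = -8 + A**2)
-(b(O) - 112*185) = -((-8 + (-12)**2) - 112*185) = -((-8 + 144) - 20720) = -(136 - 20720) = -1*(-20584) = 20584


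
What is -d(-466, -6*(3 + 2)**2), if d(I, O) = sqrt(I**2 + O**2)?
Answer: -2*sqrt(59914) ≈ -489.55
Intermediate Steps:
-d(-466, -6*(3 + 2)**2) = -sqrt((-466)**2 + (-6*(3 + 2)**2)**2) = -sqrt(217156 + (-6*5**2)**2) = -sqrt(217156 + (-6*25)**2) = -sqrt(217156 + (-150)**2) = -sqrt(217156 + 22500) = -sqrt(239656) = -2*sqrt(59914)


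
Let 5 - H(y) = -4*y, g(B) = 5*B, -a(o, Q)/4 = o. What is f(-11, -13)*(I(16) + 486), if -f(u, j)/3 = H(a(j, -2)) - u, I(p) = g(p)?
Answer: -380352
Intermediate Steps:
a(o, Q) = -4*o
H(y) = 5 + 4*y (H(y) = 5 - (-4)*y = 5 + 4*y)
I(p) = 5*p
f(u, j) = -15 + 3*u + 48*j (f(u, j) = -3*((5 + 4*(-4*j)) - u) = -3*((5 - 16*j) - u) = -3*(5 - u - 16*j) = -15 + 3*u + 48*j)
f(-11, -13)*(I(16) + 486) = (-15 + 3*(-11) + 48*(-13))*(5*16 + 486) = (-15 - 33 - 624)*(80 + 486) = -672*566 = -380352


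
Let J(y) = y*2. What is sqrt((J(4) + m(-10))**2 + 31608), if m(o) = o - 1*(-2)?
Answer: 6*sqrt(878) ≈ 177.79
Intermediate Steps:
J(y) = 2*y
m(o) = 2 + o (m(o) = o + 2 = 2 + o)
sqrt((J(4) + m(-10))**2 + 31608) = sqrt((2*4 + (2 - 10))**2 + 31608) = sqrt((8 - 8)**2 + 31608) = sqrt(0**2 + 31608) = sqrt(0 + 31608) = sqrt(31608) = 6*sqrt(878)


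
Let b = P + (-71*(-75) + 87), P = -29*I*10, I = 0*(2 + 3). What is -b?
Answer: -5412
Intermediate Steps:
I = 0 (I = 0*5 = 0)
P = 0 (P = -29*0*10 = 0*10 = 0)
b = 5412 (b = 0 + (-71*(-75) + 87) = 0 + (5325 + 87) = 0 + 5412 = 5412)
-b = -1*5412 = -5412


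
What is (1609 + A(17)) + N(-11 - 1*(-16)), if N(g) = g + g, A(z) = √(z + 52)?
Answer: 1619 + √69 ≈ 1627.3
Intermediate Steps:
A(z) = √(52 + z)
N(g) = 2*g
(1609 + A(17)) + N(-11 - 1*(-16)) = (1609 + √(52 + 17)) + 2*(-11 - 1*(-16)) = (1609 + √69) + 2*(-11 + 16) = (1609 + √69) + 2*5 = (1609 + √69) + 10 = 1619 + √69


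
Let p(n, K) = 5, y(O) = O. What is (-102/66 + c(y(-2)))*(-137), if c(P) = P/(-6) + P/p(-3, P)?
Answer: 36442/165 ≈ 220.86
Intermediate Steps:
c(P) = P/30 (c(P) = P/(-6) + P/5 = P*(-⅙) + P*(⅕) = -P/6 + P/5 = P/30)
(-102/66 + c(y(-2)))*(-137) = (-102/66 + (1/30)*(-2))*(-137) = (-102*1/66 - 1/15)*(-137) = (-17/11 - 1/15)*(-137) = -266/165*(-137) = 36442/165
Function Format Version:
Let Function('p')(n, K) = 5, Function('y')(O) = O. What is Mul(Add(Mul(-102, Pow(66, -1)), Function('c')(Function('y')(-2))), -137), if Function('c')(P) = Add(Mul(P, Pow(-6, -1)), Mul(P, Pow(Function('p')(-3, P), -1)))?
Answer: Rational(36442, 165) ≈ 220.86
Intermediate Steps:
Function('c')(P) = Mul(Rational(1, 30), P) (Function('c')(P) = Add(Mul(P, Pow(-6, -1)), Mul(P, Pow(5, -1))) = Add(Mul(P, Rational(-1, 6)), Mul(P, Rational(1, 5))) = Add(Mul(Rational(-1, 6), P), Mul(Rational(1, 5), P)) = Mul(Rational(1, 30), P))
Mul(Add(Mul(-102, Pow(66, -1)), Function('c')(Function('y')(-2))), -137) = Mul(Add(Mul(-102, Pow(66, -1)), Mul(Rational(1, 30), -2)), -137) = Mul(Add(Mul(-102, Rational(1, 66)), Rational(-1, 15)), -137) = Mul(Add(Rational(-17, 11), Rational(-1, 15)), -137) = Mul(Rational(-266, 165), -137) = Rational(36442, 165)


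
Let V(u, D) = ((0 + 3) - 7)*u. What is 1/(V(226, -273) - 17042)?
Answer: -1/17946 ≈ -5.5723e-5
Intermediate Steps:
V(u, D) = -4*u (V(u, D) = (3 - 7)*u = -4*u)
1/(V(226, -273) - 17042) = 1/(-4*226 - 17042) = 1/(-904 - 17042) = 1/(-17946) = -1/17946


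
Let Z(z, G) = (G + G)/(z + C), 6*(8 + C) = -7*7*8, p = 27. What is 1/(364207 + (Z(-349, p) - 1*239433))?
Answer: 1267/158088496 ≈ 8.0145e-6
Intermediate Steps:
C = -220/3 (C = -8 + (-7*7*8)/6 = -8 + (-49*8)/6 = -8 + (1/6)*(-392) = -8 - 196/3 = -220/3 ≈ -73.333)
Z(z, G) = 2*G/(-220/3 + z) (Z(z, G) = (G + G)/(z - 220/3) = (2*G)/(-220/3 + z) = 2*G/(-220/3 + z))
1/(364207 + (Z(-349, p) - 1*239433)) = 1/(364207 + (6*27/(-220 + 3*(-349)) - 1*239433)) = 1/(364207 + (6*27/(-220 - 1047) - 239433)) = 1/(364207 + (6*27/(-1267) - 239433)) = 1/(364207 + (6*27*(-1/1267) - 239433)) = 1/(364207 + (-162/1267 - 239433)) = 1/(364207 - 303361773/1267) = 1/(158088496/1267) = 1267/158088496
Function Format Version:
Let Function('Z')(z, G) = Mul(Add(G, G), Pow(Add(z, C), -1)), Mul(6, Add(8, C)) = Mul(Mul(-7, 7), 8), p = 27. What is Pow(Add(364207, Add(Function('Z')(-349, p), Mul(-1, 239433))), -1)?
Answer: Rational(1267, 158088496) ≈ 8.0145e-6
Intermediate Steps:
C = Rational(-220, 3) (C = Add(-8, Mul(Rational(1, 6), Mul(Mul(-7, 7), 8))) = Add(-8, Mul(Rational(1, 6), Mul(-49, 8))) = Add(-8, Mul(Rational(1, 6), -392)) = Add(-8, Rational(-196, 3)) = Rational(-220, 3) ≈ -73.333)
Function('Z')(z, G) = Mul(2, G, Pow(Add(Rational(-220, 3), z), -1)) (Function('Z')(z, G) = Mul(Add(G, G), Pow(Add(z, Rational(-220, 3)), -1)) = Mul(Mul(2, G), Pow(Add(Rational(-220, 3), z), -1)) = Mul(2, G, Pow(Add(Rational(-220, 3), z), -1)))
Pow(Add(364207, Add(Function('Z')(-349, p), Mul(-1, 239433))), -1) = Pow(Add(364207, Add(Mul(6, 27, Pow(Add(-220, Mul(3, -349)), -1)), Mul(-1, 239433))), -1) = Pow(Add(364207, Add(Mul(6, 27, Pow(Add(-220, -1047), -1)), -239433)), -1) = Pow(Add(364207, Add(Mul(6, 27, Pow(-1267, -1)), -239433)), -1) = Pow(Add(364207, Add(Mul(6, 27, Rational(-1, 1267)), -239433)), -1) = Pow(Add(364207, Add(Rational(-162, 1267), -239433)), -1) = Pow(Add(364207, Rational(-303361773, 1267)), -1) = Pow(Rational(158088496, 1267), -1) = Rational(1267, 158088496)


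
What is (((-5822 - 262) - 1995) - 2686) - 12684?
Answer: -23449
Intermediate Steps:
(((-5822 - 262) - 1995) - 2686) - 12684 = ((-6084 - 1995) - 2686) - 12684 = (-8079 - 2686) - 12684 = -10765 - 12684 = -23449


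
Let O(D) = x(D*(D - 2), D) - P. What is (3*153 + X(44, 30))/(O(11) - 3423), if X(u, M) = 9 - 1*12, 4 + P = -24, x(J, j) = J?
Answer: -57/412 ≈ -0.13835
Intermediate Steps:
P = -28 (P = -4 - 24 = -28)
O(D) = 28 + D*(-2 + D) (O(D) = D*(D - 2) - 1*(-28) = D*(-2 + D) + 28 = 28 + D*(-2 + D))
X(u, M) = -3 (X(u, M) = 9 - 12 = -3)
(3*153 + X(44, 30))/(O(11) - 3423) = (3*153 - 3)/((28 + 11*(-2 + 11)) - 3423) = (459 - 3)/((28 + 11*9) - 3423) = 456/((28 + 99) - 3423) = 456/(127 - 3423) = 456/(-3296) = 456*(-1/3296) = -57/412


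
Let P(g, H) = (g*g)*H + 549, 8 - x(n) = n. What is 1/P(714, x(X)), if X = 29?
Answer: -1/10705167 ≈ -9.3413e-8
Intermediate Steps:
x(n) = 8 - n
P(g, H) = 549 + H*g² (P(g, H) = g²*H + 549 = H*g² + 549 = 549 + H*g²)
1/P(714, x(X)) = 1/(549 + (8 - 1*29)*714²) = 1/(549 + (8 - 29)*509796) = 1/(549 - 21*509796) = 1/(549 - 10705716) = 1/(-10705167) = -1/10705167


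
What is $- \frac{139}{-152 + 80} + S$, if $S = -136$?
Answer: $- \frac{9653}{72} \approx -134.07$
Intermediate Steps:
$- \frac{139}{-152 + 80} + S = - \frac{139}{-152 + 80} - 136 = - \frac{139}{-72} - 136 = \left(-139\right) \left(- \frac{1}{72}\right) - 136 = \frac{139}{72} - 136 = - \frac{9653}{72}$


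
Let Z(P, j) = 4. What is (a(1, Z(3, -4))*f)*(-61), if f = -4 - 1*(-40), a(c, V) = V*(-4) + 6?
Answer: 21960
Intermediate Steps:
a(c, V) = 6 - 4*V (a(c, V) = -4*V + 6 = 6 - 4*V)
f = 36 (f = -4 + 40 = 36)
(a(1, Z(3, -4))*f)*(-61) = ((6 - 4*4)*36)*(-61) = ((6 - 16)*36)*(-61) = -10*36*(-61) = -360*(-61) = 21960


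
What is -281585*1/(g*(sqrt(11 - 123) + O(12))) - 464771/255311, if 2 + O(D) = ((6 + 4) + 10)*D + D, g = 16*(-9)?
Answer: 6891251078531/1150958327904 - 281585*I*sqrt(7)/2254032 ≈ 5.9874 - 0.33052*I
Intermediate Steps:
g = -144
O(D) = -2 + 21*D (O(D) = -2 + (((6 + 4) + 10)*D + D) = -2 + ((10 + 10)*D + D) = -2 + (20*D + D) = -2 + 21*D)
-281585*1/(g*(sqrt(11 - 123) + O(12))) - 464771/255311 = -281585*(-1/(144*(sqrt(11 - 123) + (-2 + 21*12)))) - 464771/255311 = -281585*(-1/(144*(sqrt(-112) + (-2 + 252)))) - 464771*1/255311 = -281585*(-1/(144*(4*I*sqrt(7) + 250))) - 464771/255311 = -281585*(-1/(144*(250 + 4*I*sqrt(7)))) - 464771/255311 = -281585/(-36000 - 576*I*sqrt(7)) - 464771/255311 = -464771/255311 - 281585/(-36000 - 576*I*sqrt(7))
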